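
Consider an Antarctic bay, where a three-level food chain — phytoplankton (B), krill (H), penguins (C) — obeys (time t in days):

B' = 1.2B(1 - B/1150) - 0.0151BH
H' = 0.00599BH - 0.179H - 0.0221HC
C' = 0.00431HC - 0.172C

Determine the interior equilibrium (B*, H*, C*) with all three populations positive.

From dC/dt = 0: 0.00431H* = 0.172, so H* = 39.9.
From dB/dt = 0: 1.2(1 - B*/1150) = 0.0151·39.9, giving B* = 1150·(1 - 0.502) = 573.
From dH/dt = 0: 0.00599·573 - 0.179 = 0.0221C*, so C* = 3.25/0.0221 = 147.

B* ≈ 573, H* ≈ 39.9, C* ≈ 147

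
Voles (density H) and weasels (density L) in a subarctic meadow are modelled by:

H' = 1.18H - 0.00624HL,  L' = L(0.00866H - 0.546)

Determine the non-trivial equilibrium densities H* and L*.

Set dL/dt = 0 with L > 0: 0.00866H - 0.546 = 0, so H* = 0.546/0.00866 = 63.
Set dH/dt = 0 with H > 0: 1.18 - 0.00624L = 0, so L* = 1.18/0.00624 = 189.

H* ≈ 63, L* ≈ 189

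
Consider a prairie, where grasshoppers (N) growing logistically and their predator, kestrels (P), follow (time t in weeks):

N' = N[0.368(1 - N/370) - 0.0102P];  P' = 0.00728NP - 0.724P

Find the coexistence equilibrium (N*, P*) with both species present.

N* ≈ 99.5, P* ≈ 26.4

From dP/dt = 0 with P > 0: 0.00728N* = 0.724, so N* = 99.5.
Substitute into dN/dt = 0: 0.368(1 - 99.5/370) = 0.0102P*.
The bracket is 0.731, giving P* = 0.269/0.0102 = 26.4.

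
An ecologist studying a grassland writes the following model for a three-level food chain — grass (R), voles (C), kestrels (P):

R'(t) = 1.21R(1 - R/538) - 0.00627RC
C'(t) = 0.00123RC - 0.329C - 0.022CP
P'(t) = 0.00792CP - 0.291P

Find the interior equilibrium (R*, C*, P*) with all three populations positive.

From dP/dt = 0: 0.00792C* = 0.291, so C* = 36.7.
From dR/dt = 0: 1.21(1 - R*/538) = 0.00627·36.7, giving R* = 538·(1 - 0.19) = 436.
From dC/dt = 0: 0.00123·436 - 0.329 = 0.022P*, so P* = 0.207/0.022 = 9.4.

R* ≈ 436, C* ≈ 36.7, P* ≈ 9.4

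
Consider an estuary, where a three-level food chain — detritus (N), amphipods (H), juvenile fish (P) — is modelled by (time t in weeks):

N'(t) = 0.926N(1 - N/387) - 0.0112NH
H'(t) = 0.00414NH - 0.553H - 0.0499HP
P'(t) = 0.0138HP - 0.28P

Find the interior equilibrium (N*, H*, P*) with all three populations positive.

From dP/dt = 0: 0.0138H* = 0.28, so H* = 20.3.
From dN/dt = 0: 0.926(1 - N*/387) = 0.0112·20.3, giving N* = 387·(1 - 0.245) = 292.
From dH/dt = 0: 0.00414·292 - 0.553 = 0.0499P*, so P* = 0.656/0.0499 = 13.1.

N* ≈ 292, H* ≈ 20.3, P* ≈ 13.1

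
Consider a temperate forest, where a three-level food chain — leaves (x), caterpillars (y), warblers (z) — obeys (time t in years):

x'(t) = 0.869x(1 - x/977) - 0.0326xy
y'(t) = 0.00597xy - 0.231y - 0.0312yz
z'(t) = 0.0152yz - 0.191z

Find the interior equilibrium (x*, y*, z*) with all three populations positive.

x* ≈ 516, y* ≈ 12.6, z* ≈ 91.4

From dz/dt = 0: 0.0152y* = 0.191, so y* = 12.6.
From dx/dt = 0: 0.869(1 - x*/977) = 0.0326·12.6, giving x* = 977·(1 - 0.471) = 516.
From dy/dt = 0: 0.00597·516 - 0.231 = 0.0312z*, so z* = 2.85/0.0312 = 91.4.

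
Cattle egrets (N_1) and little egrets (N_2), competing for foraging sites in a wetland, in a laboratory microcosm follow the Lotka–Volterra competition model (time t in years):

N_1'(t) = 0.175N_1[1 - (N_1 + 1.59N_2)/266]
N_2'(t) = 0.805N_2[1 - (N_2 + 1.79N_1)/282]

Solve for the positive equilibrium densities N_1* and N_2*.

Setting both brackets to zero gives the nullclines N_1 + 1.59N_2 = 266 and 1.79N_1 + N_2 = 282.
Substituting N_2 = 282 - 1.79N_1 into the first: N_1(1 - 1.59·1.79) = 266 - 1.59·282.
So N_1* = -182/-1.85 = 98.8, and then N_2* = 282 - 1.79·98.8 = 105.

N_1* ≈ 98.8, N_2* ≈ 105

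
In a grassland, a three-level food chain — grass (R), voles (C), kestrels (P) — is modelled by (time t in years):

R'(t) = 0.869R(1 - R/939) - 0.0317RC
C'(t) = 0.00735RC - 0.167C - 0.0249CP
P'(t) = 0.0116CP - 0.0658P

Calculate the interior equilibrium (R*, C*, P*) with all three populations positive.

From dP/dt = 0: 0.0116C* = 0.0658, so C* = 5.67.
From dR/dt = 0: 0.869(1 - R*/939) = 0.0317·5.67, giving R* = 939·(1 - 0.207) = 745.
From dC/dt = 0: 0.00735·745 - 0.167 = 0.0249P*, so P* = 5.31/0.0249 = 213.

R* ≈ 745, C* ≈ 5.67, P* ≈ 213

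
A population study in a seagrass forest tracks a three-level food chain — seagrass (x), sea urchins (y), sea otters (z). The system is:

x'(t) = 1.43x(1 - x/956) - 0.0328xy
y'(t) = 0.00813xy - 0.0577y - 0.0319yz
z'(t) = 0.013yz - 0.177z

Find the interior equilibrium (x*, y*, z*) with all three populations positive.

x* ≈ 657, y* ≈ 13.6, z* ≈ 166

From dz/dt = 0: 0.013y* = 0.177, so y* = 13.6.
From dx/dt = 0: 1.43(1 - x*/956) = 0.0328·13.6, giving x* = 956·(1 - 0.312) = 657.
From dy/dt = 0: 0.00813·657 - 0.0577 = 0.0319z*, so z* = 5.29/0.0319 = 166.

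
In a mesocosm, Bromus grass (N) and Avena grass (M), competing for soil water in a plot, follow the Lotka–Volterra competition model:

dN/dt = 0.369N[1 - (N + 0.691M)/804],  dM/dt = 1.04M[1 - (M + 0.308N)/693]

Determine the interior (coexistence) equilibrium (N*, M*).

Setting both brackets to zero gives the nullclines N + 0.691M = 804 and 0.308N + M = 693.
Substituting M = 693 - 0.308N into the first: N(1 - 0.691·0.308) = 804 - 0.691·693.
So N* = 325/0.787 = 413, and then M* = 693 - 0.308·413 = 566.

N* ≈ 413, M* ≈ 566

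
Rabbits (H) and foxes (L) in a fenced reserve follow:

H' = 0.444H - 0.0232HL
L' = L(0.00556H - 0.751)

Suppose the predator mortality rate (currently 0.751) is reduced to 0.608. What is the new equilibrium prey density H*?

At the interior fixed point, setting dL/dt = 0 with L > 0 fixes H* = (predator death rate)/(HL coefficient) — independent of the other coefficients.
With the change, H* = 0.608/0.00556 = 109; it falls from 135.

H* ≈ 109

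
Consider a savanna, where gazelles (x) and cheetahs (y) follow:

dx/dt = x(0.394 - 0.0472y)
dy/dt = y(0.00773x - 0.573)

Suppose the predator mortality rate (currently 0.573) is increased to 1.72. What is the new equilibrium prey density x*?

x* ≈ 223

At the interior fixed point, setting dy/dt = 0 with y > 0 fixes x* = (predator death rate)/(xy coefficient) — independent of the other coefficients.
With the change, x* = 1.72/0.00773 = 223; it rises from 74.1.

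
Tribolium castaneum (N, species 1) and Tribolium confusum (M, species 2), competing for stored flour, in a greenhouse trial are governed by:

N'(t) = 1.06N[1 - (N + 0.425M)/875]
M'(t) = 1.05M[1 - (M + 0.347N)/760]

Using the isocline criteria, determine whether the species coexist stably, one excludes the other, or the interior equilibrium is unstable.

Compare the nullcline intercepts: K1/α12 = 875/0.425 = 2060 > K2 = 760; K2/α21 = 760/0.347 = 2190 > K1 = 875.
Since both inequalities hold, each species can invade when rare, so the interior equilibrium is stable.

stable coexistence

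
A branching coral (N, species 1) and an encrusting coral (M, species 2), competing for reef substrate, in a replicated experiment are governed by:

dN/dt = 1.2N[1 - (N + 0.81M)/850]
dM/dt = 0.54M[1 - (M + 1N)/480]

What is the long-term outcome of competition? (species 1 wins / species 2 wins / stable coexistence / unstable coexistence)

Compare the nullcline intercepts: K1/α12 = 850/0.81 = 1050 > K2 = 480; K2/α21 = 480/1 = 480 < K1 = 850.
Since the inequalities point opposite ways, species 1 can invade but species 2 cannot.

species 1 excludes species 2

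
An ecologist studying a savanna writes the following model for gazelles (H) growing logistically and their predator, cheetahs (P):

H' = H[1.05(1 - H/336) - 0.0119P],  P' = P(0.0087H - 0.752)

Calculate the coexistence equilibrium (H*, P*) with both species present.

H* ≈ 86.4, P* ≈ 65.5

From dP/dt = 0 with P > 0: 0.0087H* = 0.752, so H* = 86.4.
Substitute into dH/dt = 0: 1.05(1 - 86.4/336) = 0.0119P*.
The bracket is 0.743, giving P* = 0.78/0.0119 = 65.5.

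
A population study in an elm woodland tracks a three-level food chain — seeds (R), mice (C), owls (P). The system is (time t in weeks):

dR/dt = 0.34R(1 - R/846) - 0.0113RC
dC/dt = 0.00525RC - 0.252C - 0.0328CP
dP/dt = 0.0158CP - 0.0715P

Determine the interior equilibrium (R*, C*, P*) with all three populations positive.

From dP/dt = 0: 0.0158C* = 0.0715, so C* = 4.53.
From dR/dt = 0: 0.34(1 - R*/846) = 0.0113·4.53, giving R* = 846·(1 - 0.15) = 719.
From dC/dt = 0: 0.00525·719 - 0.252 = 0.0328P*, so P* = 3.52/0.0328 = 107.

R* ≈ 719, C* ≈ 4.53, P* ≈ 107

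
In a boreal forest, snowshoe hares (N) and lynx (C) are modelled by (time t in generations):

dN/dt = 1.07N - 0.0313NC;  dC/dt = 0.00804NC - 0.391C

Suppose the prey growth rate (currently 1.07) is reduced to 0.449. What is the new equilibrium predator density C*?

At the interior fixed point, setting dN/dt = 0 with N > 0 fixes C* = (prey growth rate)/(NC coefficient) — independent of the other coefficients.
With the change, C* = 0.449/0.0313 = 14.3; it falls from 34.2.

C* ≈ 14.3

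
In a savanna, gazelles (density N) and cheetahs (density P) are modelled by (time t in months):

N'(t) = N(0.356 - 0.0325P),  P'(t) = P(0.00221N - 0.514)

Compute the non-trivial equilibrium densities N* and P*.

N* ≈ 233, P* ≈ 11

Set dP/dt = 0 with P > 0: 0.00221N - 0.514 = 0, so N* = 0.514/0.00221 = 233.
Set dN/dt = 0 with N > 0: 0.356 - 0.0325P = 0, so P* = 0.356/0.0325 = 11.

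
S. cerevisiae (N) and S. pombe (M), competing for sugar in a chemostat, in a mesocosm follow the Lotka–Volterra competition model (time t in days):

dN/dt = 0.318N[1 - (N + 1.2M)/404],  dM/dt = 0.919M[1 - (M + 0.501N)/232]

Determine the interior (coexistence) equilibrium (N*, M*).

N* ≈ 315, M* ≈ 74.2

Setting both brackets to zero gives the nullclines N + 1.2M = 404 and 0.501N + M = 232.
Substituting M = 232 - 0.501N into the first: N(1 - 1.2·0.501) = 404 - 1.2·232.
So N* = 126/0.399 = 315, and then M* = 232 - 0.501·315 = 74.2.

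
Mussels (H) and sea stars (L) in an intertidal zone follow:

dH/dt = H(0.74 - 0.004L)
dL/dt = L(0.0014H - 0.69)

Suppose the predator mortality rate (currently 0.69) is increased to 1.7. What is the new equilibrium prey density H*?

H* ≈ 1210

At the interior fixed point, setting dL/dt = 0 with L > 0 fixes H* = (predator death rate)/(HL coefficient) — independent of the other coefficients.
With the change, H* = 1.7/0.0014 = 1210; it rises from 493.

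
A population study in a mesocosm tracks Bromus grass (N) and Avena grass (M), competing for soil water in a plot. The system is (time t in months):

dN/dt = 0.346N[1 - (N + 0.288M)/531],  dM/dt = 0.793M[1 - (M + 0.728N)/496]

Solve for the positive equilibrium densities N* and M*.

Setting both brackets to zero gives the nullclines N + 0.288M = 531 and 0.728N + M = 496.
Substituting M = 496 - 0.728N into the first: N(1 - 0.288·0.728) = 531 - 0.288·496.
So N* = 388/0.79 = 491, and then M* = 496 - 0.728·491 = 138.

N* ≈ 491, M* ≈ 138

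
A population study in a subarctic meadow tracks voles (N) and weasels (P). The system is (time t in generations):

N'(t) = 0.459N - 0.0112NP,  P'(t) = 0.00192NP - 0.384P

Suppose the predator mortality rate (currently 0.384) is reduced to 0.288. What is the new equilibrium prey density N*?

At the interior fixed point, setting dP/dt = 0 with P > 0 fixes N* = (predator death rate)/(NP coefficient) — independent of the other coefficients.
With the change, N* = 0.288/0.00192 = 150; it falls from 200.

N* ≈ 150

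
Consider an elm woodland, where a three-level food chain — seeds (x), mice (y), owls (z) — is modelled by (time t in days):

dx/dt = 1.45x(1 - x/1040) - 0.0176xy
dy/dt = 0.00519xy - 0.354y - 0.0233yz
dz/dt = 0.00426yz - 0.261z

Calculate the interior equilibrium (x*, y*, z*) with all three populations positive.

x* ≈ 267, y* ≈ 61.3, z* ≈ 44.2

From dz/dt = 0: 0.00426y* = 0.261, so y* = 61.3.
From dx/dt = 0: 1.45(1 - x*/1040) = 0.0176·61.3, giving x* = 1040·(1 - 0.744) = 267.
From dy/dt = 0: 0.00519·267 - 0.354 = 0.0233z*, so z* = 1.03/0.0233 = 44.2.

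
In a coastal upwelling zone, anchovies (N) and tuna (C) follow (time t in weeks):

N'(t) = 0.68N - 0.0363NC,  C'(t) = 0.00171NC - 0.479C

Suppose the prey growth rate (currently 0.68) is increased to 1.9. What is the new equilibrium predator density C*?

C* ≈ 52.3

At the interior fixed point, setting dN/dt = 0 with N > 0 fixes C* = (prey growth rate)/(NC coefficient) — independent of the other coefficients.
With the change, C* = 1.9/0.0363 = 52.3; it rises from 18.7.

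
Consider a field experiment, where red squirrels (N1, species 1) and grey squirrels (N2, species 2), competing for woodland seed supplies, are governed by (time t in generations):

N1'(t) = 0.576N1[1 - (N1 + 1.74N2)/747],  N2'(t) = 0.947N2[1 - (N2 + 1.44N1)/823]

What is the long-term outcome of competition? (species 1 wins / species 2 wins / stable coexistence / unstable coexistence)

unstable coexistence (outcome depends on initial conditions)

Compare the nullcline intercepts: K1/α12 = 747/1.74 = 429 < K2 = 823; K2/α21 = 823/1.44 = 572 < K1 = 747.
Since both are reversed, neither can invade when rare; the interior point is a saddle.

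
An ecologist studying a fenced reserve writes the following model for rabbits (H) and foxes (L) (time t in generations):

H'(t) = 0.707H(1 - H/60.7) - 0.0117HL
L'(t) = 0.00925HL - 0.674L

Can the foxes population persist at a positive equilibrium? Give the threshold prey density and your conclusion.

The predator equation gives dL/dt > 0 only when H > 0.674/0.00925 = 72.9.
Without the predator, H → K = 60.7. Since 60.7 < 72.9, the predator cannot invade.

Threshold H = 72.9; K < 72.9, so no, the predator goes extinct.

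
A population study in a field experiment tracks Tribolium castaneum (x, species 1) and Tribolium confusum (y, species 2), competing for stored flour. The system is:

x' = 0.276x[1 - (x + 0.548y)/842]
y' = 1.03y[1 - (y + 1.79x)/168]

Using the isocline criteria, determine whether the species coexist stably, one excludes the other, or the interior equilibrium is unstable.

Compare the nullcline intercepts: K1/α12 = 842/0.548 = 1540 > K2 = 168; K2/α21 = 168/1.79 = 93.9 < K1 = 842.
Since the inequalities point opposite ways, species 1 can invade but species 2 cannot.

species 1 excludes species 2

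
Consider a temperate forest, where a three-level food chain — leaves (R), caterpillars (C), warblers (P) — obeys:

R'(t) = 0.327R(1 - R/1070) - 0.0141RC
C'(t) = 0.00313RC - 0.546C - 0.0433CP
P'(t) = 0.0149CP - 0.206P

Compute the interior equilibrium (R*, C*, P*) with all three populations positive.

From dP/dt = 0: 0.0149C* = 0.206, so C* = 13.8.
From dR/dt = 0: 0.327(1 - R*/1070) = 0.0141·13.8, giving R* = 1070·(1 - 0.596) = 432.
From dC/dt = 0: 0.00313·432 - 0.546 = 0.0433P*, so P* = 0.807/0.0433 = 18.6.

R* ≈ 432, C* ≈ 13.8, P* ≈ 18.6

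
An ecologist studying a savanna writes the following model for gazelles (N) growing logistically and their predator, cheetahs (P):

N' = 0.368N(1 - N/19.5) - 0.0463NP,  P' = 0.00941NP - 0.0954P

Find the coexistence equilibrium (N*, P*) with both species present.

N* ≈ 10.1, P* ≈ 3.82

From dP/dt = 0 with P > 0: 0.00941N* = 0.0954, so N* = 10.1.
Substitute into dN/dt = 0: 0.368(1 - 10.1/19.5) = 0.0463P*.
The bracket is 0.48, giving P* = 0.177/0.0463 = 3.82.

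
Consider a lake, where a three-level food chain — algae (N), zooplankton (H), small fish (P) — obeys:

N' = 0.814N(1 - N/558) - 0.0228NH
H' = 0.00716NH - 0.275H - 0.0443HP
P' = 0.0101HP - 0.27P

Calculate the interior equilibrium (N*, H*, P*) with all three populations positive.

From dP/dt = 0: 0.0101H* = 0.27, so H* = 26.7.
From dN/dt = 0: 0.814(1 - N*/558) = 0.0228·26.7, giving N* = 558·(1 - 0.749) = 140.
From dH/dt = 0: 0.00716·140 - 0.275 = 0.0443P*, so P* = 0.729/0.0443 = 16.4.

N* ≈ 140, H* ≈ 26.7, P* ≈ 16.4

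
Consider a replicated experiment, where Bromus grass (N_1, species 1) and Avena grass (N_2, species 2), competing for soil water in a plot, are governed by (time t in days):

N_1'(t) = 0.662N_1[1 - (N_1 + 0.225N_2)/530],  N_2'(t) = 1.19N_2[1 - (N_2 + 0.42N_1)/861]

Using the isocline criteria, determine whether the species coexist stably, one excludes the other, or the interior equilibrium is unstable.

stable coexistence

Compare the nullcline intercepts: K1/α12 = 530/0.225 = 2360 > K2 = 861; K2/α21 = 861/0.42 = 2050 > K1 = 530.
Since both inequalities hold, each species can invade when rare, so the interior equilibrium is stable.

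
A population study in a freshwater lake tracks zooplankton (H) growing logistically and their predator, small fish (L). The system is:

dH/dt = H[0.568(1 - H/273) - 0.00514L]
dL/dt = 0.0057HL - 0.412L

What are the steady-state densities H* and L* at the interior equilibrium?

H* ≈ 72.3, L* ≈ 81.2

From dL/dt = 0 with L > 0: 0.0057H* = 0.412, so H* = 72.3.
Substitute into dH/dt = 0: 0.568(1 - 72.3/273) = 0.00514L*.
The bracket is 0.735, giving L* = 0.418/0.00514 = 81.2.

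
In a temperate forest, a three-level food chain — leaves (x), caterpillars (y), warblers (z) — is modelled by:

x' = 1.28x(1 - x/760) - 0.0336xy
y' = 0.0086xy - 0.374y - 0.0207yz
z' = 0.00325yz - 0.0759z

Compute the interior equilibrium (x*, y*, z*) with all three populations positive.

From dz/dt = 0: 0.00325y* = 0.0759, so y* = 23.4.
From dx/dt = 0: 1.28(1 - x*/760) = 0.0336·23.4, giving x* = 760·(1 - 0.613) = 294.
From dy/dt = 0: 0.0086·294 - 0.374 = 0.0207z*, so z* = 2.16/0.0207 = 104.

x* ≈ 294, y* ≈ 23.4, z* ≈ 104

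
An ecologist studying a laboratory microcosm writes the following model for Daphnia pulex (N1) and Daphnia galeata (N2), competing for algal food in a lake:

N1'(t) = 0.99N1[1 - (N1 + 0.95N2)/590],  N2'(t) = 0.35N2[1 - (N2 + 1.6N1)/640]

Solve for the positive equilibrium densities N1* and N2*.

Setting both brackets to zero gives the nullclines N1 + 0.95N2 = 590 and 1.6N1 + N2 = 640.
Substituting N2 = 640 - 1.6N1 into the first: N1(1 - 0.95·1.6) = 590 - 0.95·640.
So N1* = -18/-0.52 = 34.6, and then N2* = 640 - 1.6·34.6 = 585.

N1* ≈ 34.6, N2* ≈ 585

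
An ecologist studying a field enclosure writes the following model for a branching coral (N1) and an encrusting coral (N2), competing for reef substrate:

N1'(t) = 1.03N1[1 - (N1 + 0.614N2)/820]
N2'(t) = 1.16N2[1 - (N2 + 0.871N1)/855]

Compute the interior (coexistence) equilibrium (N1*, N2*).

Setting both brackets to zero gives the nullclines N1 + 0.614N2 = 820 and 0.871N1 + N2 = 855.
Substituting N2 = 855 - 0.871N1 into the first: N1(1 - 0.614·0.871) = 820 - 0.614·855.
So N1* = 295/0.465 = 634, and then N2* = 855 - 0.871·634 = 303.

N1* ≈ 634, N2* ≈ 303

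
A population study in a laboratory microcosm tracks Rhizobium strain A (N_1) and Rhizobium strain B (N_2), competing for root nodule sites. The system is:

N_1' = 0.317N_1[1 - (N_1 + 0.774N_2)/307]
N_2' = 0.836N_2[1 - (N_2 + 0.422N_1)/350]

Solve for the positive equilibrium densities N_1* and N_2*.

Setting both brackets to zero gives the nullclines N_1 + 0.774N_2 = 307 and 0.422N_1 + N_2 = 350.
Substituting N_2 = 350 - 0.422N_1 into the first: N_1(1 - 0.774·0.422) = 307 - 0.774·350.
So N_1* = 36.1/0.673 = 53.6, and then N_2* = 350 - 0.422·53.6 = 327.

N_1* ≈ 53.6, N_2* ≈ 327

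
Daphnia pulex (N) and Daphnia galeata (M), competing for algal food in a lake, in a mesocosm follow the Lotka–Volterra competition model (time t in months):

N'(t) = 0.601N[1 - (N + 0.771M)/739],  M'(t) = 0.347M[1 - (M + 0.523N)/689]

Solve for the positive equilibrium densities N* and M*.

Setting both brackets to zero gives the nullclines N + 0.771M = 739 and 0.523N + M = 689.
Substituting M = 689 - 0.523N into the first: N(1 - 0.771·0.523) = 739 - 0.771·689.
So N* = 208/0.597 = 348, and then M* = 689 - 0.523·348 = 507.

N* ≈ 348, M* ≈ 507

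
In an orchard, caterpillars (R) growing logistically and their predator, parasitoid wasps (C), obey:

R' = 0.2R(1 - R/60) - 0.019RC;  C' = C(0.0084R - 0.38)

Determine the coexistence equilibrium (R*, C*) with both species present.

R* ≈ 45.2, C* ≈ 2.59

From dC/dt = 0 with C > 0: 0.0084R* = 0.38, so R* = 45.2.
Substitute into dR/dt = 0: 0.2(1 - 45.2/60) = 0.019C*.
The bracket is 0.246, giving C* = 0.0492/0.019 = 2.59.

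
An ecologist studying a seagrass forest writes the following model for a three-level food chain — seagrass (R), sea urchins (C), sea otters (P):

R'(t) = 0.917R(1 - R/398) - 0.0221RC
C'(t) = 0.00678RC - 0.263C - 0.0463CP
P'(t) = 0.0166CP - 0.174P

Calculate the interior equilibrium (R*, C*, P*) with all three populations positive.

R* ≈ 297, C* ≈ 10.5, P* ≈ 37.9

From dP/dt = 0: 0.0166C* = 0.174, so C* = 10.5.
From dR/dt = 0: 0.917(1 - R*/398) = 0.0221·10.5, giving R* = 398·(1 - 0.253) = 297.
From dC/dt = 0: 0.00678·297 - 0.263 = 0.0463P*, so P* = 1.75/0.0463 = 37.9.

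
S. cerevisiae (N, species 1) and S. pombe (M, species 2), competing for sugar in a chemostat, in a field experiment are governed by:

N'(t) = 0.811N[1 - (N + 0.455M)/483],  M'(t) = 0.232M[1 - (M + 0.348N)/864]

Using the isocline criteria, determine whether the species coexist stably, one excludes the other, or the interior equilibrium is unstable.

Compare the nullcline intercepts: K1/α12 = 483/0.455 = 1060 > K2 = 864; K2/α21 = 864/0.348 = 2480 > K1 = 483.
Since both inequalities hold, each species can invade when rare, so the interior equilibrium is stable.

stable coexistence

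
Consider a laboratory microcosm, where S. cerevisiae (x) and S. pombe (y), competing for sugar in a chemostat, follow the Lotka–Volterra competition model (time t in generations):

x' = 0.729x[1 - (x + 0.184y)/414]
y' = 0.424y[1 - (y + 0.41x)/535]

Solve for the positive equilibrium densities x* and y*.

x* ≈ 341, y* ≈ 395

Setting both brackets to zero gives the nullclines x + 0.184y = 414 and 0.41x + y = 535.
Substituting y = 535 - 0.41x into the first: x(1 - 0.184·0.41) = 414 - 0.184·535.
So x* = 316/0.925 = 341, and then y* = 535 - 0.41·341 = 395.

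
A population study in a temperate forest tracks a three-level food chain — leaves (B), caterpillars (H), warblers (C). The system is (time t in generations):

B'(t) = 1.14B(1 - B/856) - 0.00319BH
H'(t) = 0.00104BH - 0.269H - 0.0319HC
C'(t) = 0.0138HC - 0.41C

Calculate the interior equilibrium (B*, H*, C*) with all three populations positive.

B* ≈ 785, H* ≈ 29.7, C* ≈ 17.2

From dC/dt = 0: 0.0138H* = 0.41, so H* = 29.7.
From dB/dt = 0: 1.14(1 - B*/856) = 0.00319·29.7, giving B* = 856·(1 - 0.0831) = 785.
From dH/dt = 0: 0.00104·785 - 0.269 = 0.0319C*, so C* = 0.547/0.0319 = 17.2.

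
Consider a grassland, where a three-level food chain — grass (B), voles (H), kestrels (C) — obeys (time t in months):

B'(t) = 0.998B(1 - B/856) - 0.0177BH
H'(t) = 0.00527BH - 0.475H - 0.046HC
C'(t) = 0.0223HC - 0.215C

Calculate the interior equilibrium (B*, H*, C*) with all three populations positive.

B* ≈ 710, H* ≈ 9.64, C* ≈ 71

From dC/dt = 0: 0.0223H* = 0.215, so H* = 9.64.
From dB/dt = 0: 0.998(1 - B*/856) = 0.0177·9.64, giving B* = 856·(1 - 0.171) = 710.
From dH/dt = 0: 0.00527·710 - 0.475 = 0.046C*, so C* = 3.26/0.046 = 71.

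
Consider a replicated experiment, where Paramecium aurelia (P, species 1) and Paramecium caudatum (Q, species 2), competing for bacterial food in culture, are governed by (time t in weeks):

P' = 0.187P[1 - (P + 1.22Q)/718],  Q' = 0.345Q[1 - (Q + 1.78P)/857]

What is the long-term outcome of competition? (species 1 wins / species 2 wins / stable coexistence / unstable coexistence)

unstable coexistence (outcome depends on initial conditions)

Compare the nullcline intercepts: K1/α12 = 718/1.22 = 589 < K2 = 857; K2/α21 = 857/1.78 = 481 < K1 = 718.
Since both are reversed, neither can invade when rare; the interior point is a saddle.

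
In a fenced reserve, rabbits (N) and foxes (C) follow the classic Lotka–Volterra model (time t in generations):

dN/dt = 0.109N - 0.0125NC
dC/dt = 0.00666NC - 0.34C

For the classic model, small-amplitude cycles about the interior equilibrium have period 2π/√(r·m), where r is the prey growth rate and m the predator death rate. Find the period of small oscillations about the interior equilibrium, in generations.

Here r = 0.109 and m = 0.34, so r·m = 0.0371.
ω = √0.0371 = 0.193 per generation, hence T = 2π/ω ≈ 32.6 generations.

T ≈ 32.6 generations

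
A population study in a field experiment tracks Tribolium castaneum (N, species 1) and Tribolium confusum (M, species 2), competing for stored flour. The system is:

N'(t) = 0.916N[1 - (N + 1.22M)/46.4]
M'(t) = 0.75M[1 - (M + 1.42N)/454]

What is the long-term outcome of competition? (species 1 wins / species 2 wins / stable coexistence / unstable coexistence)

Compare the nullcline intercepts: K1/α12 = 46.4/1.22 = 38 < K2 = 454; K2/α21 = 454/1.42 = 320 > K1 = 46.4.
Since the inequalities point opposite ways, species 2 can invade but species 1 cannot.

species 2 excludes species 1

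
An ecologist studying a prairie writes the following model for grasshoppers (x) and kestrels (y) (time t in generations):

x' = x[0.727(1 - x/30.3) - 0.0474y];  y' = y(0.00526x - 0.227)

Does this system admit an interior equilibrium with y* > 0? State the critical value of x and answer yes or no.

The predator equation gives dy/dt > 0 only when x > 0.227/0.00526 = 43.2.
Without the predator, x → K = 30.3. Since 30.3 < 43.2, the predator cannot invade.

Threshold x = 43.2; K < 43.2, so no, the predator goes extinct.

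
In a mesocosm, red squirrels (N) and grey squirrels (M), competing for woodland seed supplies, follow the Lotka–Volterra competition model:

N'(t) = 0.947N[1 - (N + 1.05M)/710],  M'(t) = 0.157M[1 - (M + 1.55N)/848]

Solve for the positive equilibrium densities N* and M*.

Setting both brackets to zero gives the nullclines N + 1.05M = 710 and 1.55N + M = 848.
Substituting M = 848 - 1.55N into the first: N(1 - 1.05·1.55) = 710 - 1.05·848.
So N* = -180/-0.628 = 287, and then M* = 848 - 1.55·287 = 402.

N* ≈ 287, M* ≈ 402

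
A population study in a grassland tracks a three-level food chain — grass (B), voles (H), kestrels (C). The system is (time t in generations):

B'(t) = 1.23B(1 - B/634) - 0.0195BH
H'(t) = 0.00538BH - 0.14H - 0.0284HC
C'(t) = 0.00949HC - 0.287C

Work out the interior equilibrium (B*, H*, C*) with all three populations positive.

From dC/dt = 0: 0.00949H* = 0.287, so H* = 30.2.
From dB/dt = 0: 1.23(1 - B*/634) = 0.0195·30.2, giving B* = 634·(1 - 0.479) = 330.
From dH/dt = 0: 0.00538·330 - 0.14 = 0.0284C*, so C* = 1.64/0.0284 = 57.6.

B* ≈ 330, H* ≈ 30.2, C* ≈ 57.6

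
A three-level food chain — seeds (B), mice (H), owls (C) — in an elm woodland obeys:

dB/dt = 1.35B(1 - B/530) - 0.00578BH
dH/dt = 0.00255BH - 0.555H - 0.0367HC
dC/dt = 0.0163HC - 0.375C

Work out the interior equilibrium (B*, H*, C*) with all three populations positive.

B* ≈ 478, H* ≈ 23, C* ≈ 18.1

From dC/dt = 0: 0.0163H* = 0.375, so H* = 23.
From dB/dt = 0: 1.35(1 - B*/530) = 0.00578·23, giving B* = 530·(1 - 0.0985) = 478.
From dH/dt = 0: 0.00255·478 - 0.555 = 0.0367C*, so C* = 0.663/0.0367 = 18.1.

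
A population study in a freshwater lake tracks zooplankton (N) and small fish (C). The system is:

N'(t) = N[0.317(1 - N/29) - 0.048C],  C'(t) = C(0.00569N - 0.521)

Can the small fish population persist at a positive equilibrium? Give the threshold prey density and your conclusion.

The predator equation gives dC/dt > 0 only when N > 0.521/0.00569 = 91.6.
Without the predator, N → K = 29. Since 29 < 91.6, the predator cannot invade.

Threshold N = 91.6; K < 91.6, so no, the predator goes extinct.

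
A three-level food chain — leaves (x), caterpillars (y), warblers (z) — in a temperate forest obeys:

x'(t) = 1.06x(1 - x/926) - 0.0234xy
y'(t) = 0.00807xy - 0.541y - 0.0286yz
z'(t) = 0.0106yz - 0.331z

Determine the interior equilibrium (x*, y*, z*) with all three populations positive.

From dz/dt = 0: 0.0106y* = 0.331, so y* = 31.2.
From dx/dt = 0: 1.06(1 - x*/926) = 0.0234·31.2, giving x* = 926·(1 - 0.689) = 288.
From dy/dt = 0: 0.00807·288 - 0.541 = 0.0286z*, so z* = 1.78/0.0286 = 62.3.

x* ≈ 288, y* ≈ 31.2, z* ≈ 62.3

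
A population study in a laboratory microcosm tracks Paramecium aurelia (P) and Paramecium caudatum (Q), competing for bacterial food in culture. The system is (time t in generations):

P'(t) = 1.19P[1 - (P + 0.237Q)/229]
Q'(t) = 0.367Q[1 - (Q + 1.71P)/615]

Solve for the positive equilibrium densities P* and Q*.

Setting both brackets to zero gives the nullclines P + 0.237Q = 229 and 1.71P + Q = 615.
Substituting Q = 615 - 1.71P into the first: P(1 - 0.237·1.71) = 229 - 0.237·615.
So P* = 83.2/0.595 = 140, and then Q* = 615 - 1.71·140 = 376.

P* ≈ 140, Q* ≈ 376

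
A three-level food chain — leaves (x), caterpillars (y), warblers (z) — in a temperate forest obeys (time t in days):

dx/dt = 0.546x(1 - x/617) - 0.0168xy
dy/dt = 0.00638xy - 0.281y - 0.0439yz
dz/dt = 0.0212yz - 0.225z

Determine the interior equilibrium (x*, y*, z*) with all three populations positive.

x* ≈ 416, y* ≈ 10.6, z* ≈ 54

From dz/dt = 0: 0.0212y* = 0.225, so y* = 10.6.
From dx/dt = 0: 0.546(1 - x*/617) = 0.0168·10.6, giving x* = 617·(1 - 0.327) = 416.
From dy/dt = 0: 0.00638·416 - 0.281 = 0.0439z*, so z* = 2.37/0.0439 = 54.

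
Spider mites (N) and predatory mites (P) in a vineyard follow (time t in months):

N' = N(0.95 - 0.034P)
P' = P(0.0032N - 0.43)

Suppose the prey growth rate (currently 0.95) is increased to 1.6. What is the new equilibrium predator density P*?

P* ≈ 47.1

At the interior fixed point, setting dN/dt = 0 with N > 0 fixes P* = (prey growth rate)/(NP coefficient) — independent of the other coefficients.
With the change, P* = 1.6/0.034 = 47.1; it rises from 27.9.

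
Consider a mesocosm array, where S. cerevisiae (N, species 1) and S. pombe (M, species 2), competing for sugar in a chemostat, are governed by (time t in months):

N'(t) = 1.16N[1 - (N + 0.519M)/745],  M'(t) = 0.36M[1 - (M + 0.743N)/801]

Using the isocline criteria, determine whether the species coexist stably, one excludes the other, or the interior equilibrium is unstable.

Compare the nullcline intercepts: K1/α12 = 745/0.519 = 1440 > K2 = 801; K2/α21 = 801/0.743 = 1080 > K1 = 745.
Since both inequalities hold, each species can invade when rare, so the interior equilibrium is stable.

stable coexistence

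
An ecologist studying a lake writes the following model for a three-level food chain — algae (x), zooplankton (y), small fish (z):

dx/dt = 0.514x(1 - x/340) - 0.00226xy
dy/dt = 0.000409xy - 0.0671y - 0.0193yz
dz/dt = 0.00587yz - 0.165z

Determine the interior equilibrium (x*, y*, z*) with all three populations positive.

x* ≈ 298, y* ≈ 28.1, z* ≈ 2.84

From dz/dt = 0: 0.00587y* = 0.165, so y* = 28.1.
From dx/dt = 0: 0.514(1 - x*/340) = 0.00226·28.1, giving x* = 340·(1 - 0.124) = 298.
From dy/dt = 0: 0.000409·298 - 0.0671 = 0.0193z*, so z* = 0.0548/0.0193 = 2.84.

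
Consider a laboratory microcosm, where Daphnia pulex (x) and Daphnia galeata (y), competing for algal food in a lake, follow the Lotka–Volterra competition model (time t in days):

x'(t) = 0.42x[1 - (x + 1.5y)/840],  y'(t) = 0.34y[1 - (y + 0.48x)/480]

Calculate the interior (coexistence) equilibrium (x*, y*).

Setting both brackets to zero gives the nullclines x + 1.5y = 840 and 0.48x + y = 480.
Substituting y = 480 - 0.48x into the first: x(1 - 1.5·0.48) = 840 - 1.5·480.
So x* = 120/0.28 = 429, and then y* = 480 - 0.48·429 = 274.

x* ≈ 429, y* ≈ 274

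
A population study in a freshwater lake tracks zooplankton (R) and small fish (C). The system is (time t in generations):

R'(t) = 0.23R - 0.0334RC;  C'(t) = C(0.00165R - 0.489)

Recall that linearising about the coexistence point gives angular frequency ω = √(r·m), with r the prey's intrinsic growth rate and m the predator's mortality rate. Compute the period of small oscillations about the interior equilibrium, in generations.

T ≈ 18.7 generations

Here r = 0.23 and m = 0.489, so r·m = 0.112.
ω = √0.112 = 0.335 per generation, hence T = 2π/ω ≈ 18.7 generations.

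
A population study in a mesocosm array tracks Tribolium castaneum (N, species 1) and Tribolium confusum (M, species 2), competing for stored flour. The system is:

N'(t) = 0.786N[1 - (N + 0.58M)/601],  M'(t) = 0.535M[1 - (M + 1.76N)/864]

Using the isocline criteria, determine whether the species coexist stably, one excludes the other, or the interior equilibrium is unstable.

Compare the nullcline intercepts: K1/α12 = 601/0.58 = 1040 > K2 = 864; K2/α21 = 864/1.76 = 491 < K1 = 601.
Since the inequalities point opposite ways, species 1 can invade but species 2 cannot.

species 1 excludes species 2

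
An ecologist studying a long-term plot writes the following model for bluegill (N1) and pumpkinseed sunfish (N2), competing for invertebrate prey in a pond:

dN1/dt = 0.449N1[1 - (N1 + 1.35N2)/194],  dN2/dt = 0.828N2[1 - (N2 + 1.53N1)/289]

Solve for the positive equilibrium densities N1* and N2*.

N1* ≈ 184, N2* ≈ 7.34

Setting both brackets to zero gives the nullclines N1 + 1.35N2 = 194 and 1.53N1 + N2 = 289.
Substituting N2 = 289 - 1.53N1 into the first: N1(1 - 1.35·1.53) = 194 - 1.35·289.
So N1* = -196/-1.07 = 184, and then N2* = 289 - 1.53·184 = 7.34.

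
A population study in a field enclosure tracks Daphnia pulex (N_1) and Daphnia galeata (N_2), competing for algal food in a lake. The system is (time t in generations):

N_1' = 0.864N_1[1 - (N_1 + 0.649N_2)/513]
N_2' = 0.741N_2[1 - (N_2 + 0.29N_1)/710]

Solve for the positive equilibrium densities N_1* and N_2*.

N_1* ≈ 64.3, N_2* ≈ 691

Setting both brackets to zero gives the nullclines N_1 + 0.649N_2 = 513 and 0.29N_1 + N_2 = 710.
Substituting N_2 = 710 - 0.29N_1 into the first: N_1(1 - 0.649·0.29) = 513 - 0.649·710.
So N_1* = 52.2/0.812 = 64.3, and then N_2* = 710 - 0.29·64.3 = 691.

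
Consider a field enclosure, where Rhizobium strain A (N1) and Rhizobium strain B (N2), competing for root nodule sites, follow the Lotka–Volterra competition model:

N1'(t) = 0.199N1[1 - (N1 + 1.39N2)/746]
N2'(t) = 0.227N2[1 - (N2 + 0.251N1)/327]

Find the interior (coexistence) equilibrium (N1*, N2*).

Setting both brackets to zero gives the nullclines N1 + 1.39N2 = 746 and 0.251N1 + N2 = 327.
Substituting N2 = 327 - 0.251N1 into the first: N1(1 - 1.39·0.251) = 746 - 1.39·327.
So N1* = 291/0.651 = 448, and then N2* = 327 - 0.251·448 = 215.

N1* ≈ 448, N2* ≈ 215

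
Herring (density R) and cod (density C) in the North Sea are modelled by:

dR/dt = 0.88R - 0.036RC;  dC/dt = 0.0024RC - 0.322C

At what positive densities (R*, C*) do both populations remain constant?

Set dC/dt = 0 with C > 0: 0.0024R - 0.322 = 0, so R* = 0.322/0.0024 = 134.
Set dR/dt = 0 with R > 0: 0.88 - 0.036C = 0, so C* = 0.88/0.036 = 24.4.

R* ≈ 134, C* ≈ 24.4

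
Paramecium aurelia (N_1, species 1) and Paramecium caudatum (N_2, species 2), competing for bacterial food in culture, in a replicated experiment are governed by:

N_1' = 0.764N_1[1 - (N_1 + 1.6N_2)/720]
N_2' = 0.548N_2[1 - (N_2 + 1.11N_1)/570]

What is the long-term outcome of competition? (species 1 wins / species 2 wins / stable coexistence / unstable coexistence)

unstable coexistence (outcome depends on initial conditions)

Compare the nullcline intercepts: K1/α12 = 720/1.6 = 450 < K2 = 570; K2/α21 = 570/1.11 = 514 < K1 = 720.
Since both are reversed, neither can invade when rare; the interior point is a saddle.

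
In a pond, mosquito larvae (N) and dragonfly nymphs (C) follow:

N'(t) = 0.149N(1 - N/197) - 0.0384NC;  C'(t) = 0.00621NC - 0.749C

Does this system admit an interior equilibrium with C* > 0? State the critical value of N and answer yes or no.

Threshold N = 121; K > 121, so yes, the predator persists.

The predator equation gives dC/dt > 0 only when N > 0.749/0.00621 = 121.
Without the predator, N → K = 197. Since 197 > 121, the predator can invade and persist.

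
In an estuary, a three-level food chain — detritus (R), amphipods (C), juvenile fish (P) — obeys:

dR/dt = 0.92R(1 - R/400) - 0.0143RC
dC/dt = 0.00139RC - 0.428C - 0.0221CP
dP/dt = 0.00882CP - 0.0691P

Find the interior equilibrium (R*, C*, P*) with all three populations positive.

From dP/dt = 0: 0.00882C* = 0.0691, so C* = 7.83.
From dR/dt = 0: 0.92(1 - R*/400) = 0.0143·7.83, giving R* = 400·(1 - 0.122) = 351.
From dC/dt = 0: 0.00139·351 - 0.428 = 0.0221P*, so P* = 0.0603/0.0221 = 2.73.

R* ≈ 351, C* ≈ 7.83, P* ≈ 2.73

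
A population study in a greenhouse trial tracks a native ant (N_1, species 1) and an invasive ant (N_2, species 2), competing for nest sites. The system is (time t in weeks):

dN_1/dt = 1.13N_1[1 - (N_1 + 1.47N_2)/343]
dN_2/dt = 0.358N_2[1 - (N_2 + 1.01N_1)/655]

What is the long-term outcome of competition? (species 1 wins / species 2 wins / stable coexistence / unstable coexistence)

Compare the nullcline intercepts: K1/α12 = 343/1.47 = 233 < K2 = 655; K2/α21 = 655/1.01 = 649 > K1 = 343.
Since the inequalities point opposite ways, species 2 can invade but species 1 cannot.

species 2 excludes species 1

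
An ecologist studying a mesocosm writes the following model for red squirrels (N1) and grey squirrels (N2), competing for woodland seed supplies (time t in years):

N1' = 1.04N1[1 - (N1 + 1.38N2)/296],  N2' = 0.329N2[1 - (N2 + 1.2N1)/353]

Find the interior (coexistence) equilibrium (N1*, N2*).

N1* ≈ 291, N2* ≈ 3.35

Setting both brackets to zero gives the nullclines N1 + 1.38N2 = 296 and 1.2N1 + N2 = 353.
Substituting N2 = 353 - 1.2N1 into the first: N1(1 - 1.38·1.2) = 296 - 1.38·353.
So N1* = -191/-0.656 = 291, and then N2* = 353 - 1.2·291 = 3.35.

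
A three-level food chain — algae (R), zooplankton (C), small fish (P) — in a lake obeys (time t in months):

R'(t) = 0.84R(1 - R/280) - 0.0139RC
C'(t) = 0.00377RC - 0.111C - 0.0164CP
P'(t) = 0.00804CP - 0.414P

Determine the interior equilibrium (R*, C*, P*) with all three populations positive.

R* ≈ 41.4, C* ≈ 51.5, P* ≈ 2.75

From dP/dt = 0: 0.00804C* = 0.414, so C* = 51.5.
From dR/dt = 0: 0.84(1 - R*/280) = 0.0139·51.5, giving R* = 280·(1 - 0.852) = 41.4.
From dC/dt = 0: 0.00377·41.4 - 0.111 = 0.0164P*, so P* = 0.0451/0.0164 = 2.75.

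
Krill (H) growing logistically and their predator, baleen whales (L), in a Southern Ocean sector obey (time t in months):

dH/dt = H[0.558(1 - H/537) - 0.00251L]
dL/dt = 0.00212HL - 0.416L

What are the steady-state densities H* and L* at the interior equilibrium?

From dL/dt = 0 with L > 0: 0.00212H* = 0.416, so H* = 196.
Substitute into dH/dt = 0: 0.558(1 - 196/537) = 0.00251L*.
The bracket is 0.635, giving L* = 0.354/0.00251 = 141.

H* ≈ 196, L* ≈ 141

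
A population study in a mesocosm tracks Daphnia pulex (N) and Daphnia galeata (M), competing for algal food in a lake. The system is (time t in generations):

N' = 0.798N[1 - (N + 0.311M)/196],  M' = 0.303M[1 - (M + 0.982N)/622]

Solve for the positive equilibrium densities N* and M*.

N* ≈ 3.68, M* ≈ 618

Setting both brackets to zero gives the nullclines N + 0.311M = 196 and 0.982N + M = 622.
Substituting M = 622 - 0.982N into the first: N(1 - 0.311·0.982) = 196 - 0.311·622.
So N* = 2.56/0.695 = 3.68, and then M* = 622 - 0.982·3.68 = 618.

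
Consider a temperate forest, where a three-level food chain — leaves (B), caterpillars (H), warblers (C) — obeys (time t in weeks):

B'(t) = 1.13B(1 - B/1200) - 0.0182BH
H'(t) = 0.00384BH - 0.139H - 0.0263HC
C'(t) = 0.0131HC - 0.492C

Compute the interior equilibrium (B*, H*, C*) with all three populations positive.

B* ≈ 474, H* ≈ 37.6, C* ≈ 63.9

From dC/dt = 0: 0.0131H* = 0.492, so H* = 37.6.
From dB/dt = 0: 1.13(1 - B*/1200) = 0.0182·37.6, giving B* = 1200·(1 - 0.605) = 474.
From dH/dt = 0: 0.00384·474 - 0.139 = 0.0263C*, so C* = 1.68/0.0263 = 63.9.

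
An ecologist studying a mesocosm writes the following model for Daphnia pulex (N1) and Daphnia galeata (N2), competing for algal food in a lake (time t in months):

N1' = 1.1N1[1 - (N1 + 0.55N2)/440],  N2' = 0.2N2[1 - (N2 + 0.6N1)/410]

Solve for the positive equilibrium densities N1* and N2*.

Setting both brackets to zero gives the nullclines N1 + 0.55N2 = 440 and 0.6N1 + N2 = 410.
Substituting N2 = 410 - 0.6N1 into the first: N1(1 - 0.55·0.6) = 440 - 0.55·410.
So N1* = 214/0.67 = 320, and then N2* = 410 - 0.6·320 = 218.

N1* ≈ 320, N2* ≈ 218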